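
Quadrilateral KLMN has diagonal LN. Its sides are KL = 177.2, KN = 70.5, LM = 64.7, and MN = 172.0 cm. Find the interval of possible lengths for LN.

107.3 < LN < 236.7

From triangle KLN: |177.2 − 70.5| < LN < 177.2 + 70.5, i.e. 106.7 < LN < 247.7.
From triangle MLN: 107.3 < LN < 236.7.
Both must hold, so LN lies in the intersection.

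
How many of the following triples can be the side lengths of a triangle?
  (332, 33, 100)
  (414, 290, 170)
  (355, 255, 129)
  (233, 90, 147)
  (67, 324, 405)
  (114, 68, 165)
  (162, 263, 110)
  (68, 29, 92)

(33,100,332): 33+100 ≤ 332 → not valid
(170,290,414): 170+290 > 414 → valid
(129,255,355): 129+255 > 355 → valid
(90,147,233): 90+147 > 233 → valid
(67,324,405): 67+324 ≤ 405 → not valid
(68,114,165): 68+114 > 165 → valid
(110,162,263): 110+162 > 263 → valid
(29,68,92): 29+68 > 92 → valid
6 of the 8 triples form a triangle.

6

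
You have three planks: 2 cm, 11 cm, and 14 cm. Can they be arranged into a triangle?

No

The longest side is 14, but the other two sum to only 13.
13 < 14, so the triangle inequality fails.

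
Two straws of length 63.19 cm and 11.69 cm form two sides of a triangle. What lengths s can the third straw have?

By the triangle inequality, s must be less than 63.19 + 11.69 = 74.88 and greater than |63.19 − 11.69| = 51.50.

51.50 < s < 74.88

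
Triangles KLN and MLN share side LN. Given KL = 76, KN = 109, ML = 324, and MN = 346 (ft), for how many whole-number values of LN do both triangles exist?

151

From triangle KLN: 33 < LN < 185.
From triangle MLN: 22 < LN < 670.
Intersection: 33 < LN < 185, so integers 34 through 184: 151 values.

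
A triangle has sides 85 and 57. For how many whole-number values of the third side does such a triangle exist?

The third side lies in the open interval (28, 142).
Integers from 29 to 141 inclusive: 141 − 29 + 1 = 113.

113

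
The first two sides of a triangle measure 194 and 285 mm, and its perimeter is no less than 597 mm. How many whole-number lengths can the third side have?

361

Triangle inequality: 91 < x < 479. Perimeter ≥ 597 gives x ≥ 597 − 194 − 285 = 118.
So 118 ≤ x < 479; integers 118 through 478: 361 values.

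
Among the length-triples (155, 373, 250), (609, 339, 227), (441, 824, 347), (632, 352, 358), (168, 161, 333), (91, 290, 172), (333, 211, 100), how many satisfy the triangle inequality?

2

(155,250,373): 155+250 > 373 → valid
(227,339,609): 227+339 ≤ 609 → not valid
(347,441,824): 347+441 ≤ 824 → not valid
(352,358,632): 352+358 > 632 → valid
(161,168,333): 161+168 ≤ 333 → not valid
(91,172,290): 91+172 ≤ 290 → not valid
(100,211,333): 100+211 ≤ 333 → not valid
2 of the 7 triples form a triangle.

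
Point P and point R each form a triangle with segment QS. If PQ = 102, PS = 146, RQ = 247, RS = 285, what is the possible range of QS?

From triangle PQS: |102 − 146| < QS < 102 + 146, i.e. 44 < QS < 248.
From triangle RQS: 38 < QS < 532.
Both must hold, so QS lies in the intersection.

44 < QS < 248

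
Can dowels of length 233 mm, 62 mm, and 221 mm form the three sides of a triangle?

Yes

The longest side is 233, and the other two sum to 283.
Since 283 > 233, the triangle inequality holds.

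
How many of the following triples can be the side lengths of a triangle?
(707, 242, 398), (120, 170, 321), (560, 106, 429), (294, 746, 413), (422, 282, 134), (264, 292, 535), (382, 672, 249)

(242,398,707): 242+398 ≤ 707 → not valid
(120,170,321): 120+170 ≤ 321 → not valid
(106,429,560): 106+429 ≤ 560 → not valid
(294,413,746): 294+413 ≤ 746 → not valid
(134,282,422): 134+282 ≤ 422 → not valid
(264,292,535): 264+292 > 535 → valid
(249,382,672): 249+382 ≤ 672 → not valid
1 of the 7 triples forms a triangle.

1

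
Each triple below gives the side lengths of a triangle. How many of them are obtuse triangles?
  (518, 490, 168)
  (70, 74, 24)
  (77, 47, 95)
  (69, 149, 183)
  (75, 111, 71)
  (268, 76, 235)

4

(518,490,168): 168²+490² = 268324 = 518² → right
(70,74,24): 24²+70² = 5476 = 74² → right
(77,47,95): 47²+77² = 8138 < 9025 = 95² → obtuse
(69,149,183): 69²+149² = 26962 < 33489 = 183² → obtuse
(75,111,71): 71²+75² = 10666 < 12321 = 111² → obtuse
(268,76,235): 76²+235² = 61001 < 71824 = 268² → obtuse
4 of the 6 are obtuse.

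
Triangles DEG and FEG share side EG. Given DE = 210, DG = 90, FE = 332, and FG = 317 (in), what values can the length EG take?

From triangle DEG: |210 − 90| < EG < 210 + 90, i.e. 120 < EG < 300.
From triangle FEG: 15 < EG < 649.
Both must hold, so EG lies in the intersection.

120 < EG < 300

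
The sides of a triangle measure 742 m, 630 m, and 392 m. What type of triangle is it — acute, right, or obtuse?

right

Compare the square of the longest side to the sum of squares of the other two: 392² + 630² = 550564 = 742².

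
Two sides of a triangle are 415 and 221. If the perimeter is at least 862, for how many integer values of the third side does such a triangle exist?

410

Triangle inequality: 194 < x < 636. Perimeter ≥ 862 gives x ≥ 862 − 415 − 221 = 226.
So 226 ≤ x < 636; integers 226 through 635: 410 values.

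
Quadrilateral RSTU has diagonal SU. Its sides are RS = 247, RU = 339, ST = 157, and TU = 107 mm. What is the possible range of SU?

92 < SU < 264

From triangle RSU: |247 − 339| < SU < 247 + 339, i.e. 92 < SU < 586.
From triangle TSU: 50 < SU < 264.
Both must hold, so SU lies in the intersection.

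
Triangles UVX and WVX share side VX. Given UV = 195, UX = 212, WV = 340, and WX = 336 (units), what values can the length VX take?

17 < VX < 407

From triangle UVX: |195 − 212| < VX < 195 + 212, i.e. 17 < VX < 407.
From triangle WVX: 4 < VX < 676.
Both must hold, so VX lies in the intersection.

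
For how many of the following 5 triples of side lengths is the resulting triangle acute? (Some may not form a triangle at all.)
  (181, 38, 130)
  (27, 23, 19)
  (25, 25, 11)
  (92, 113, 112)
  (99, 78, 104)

4

(181,38,130): 38+130 ≤ 181, not a triangle
(27,23,19): 19²+23² = 890 > 729 = 27² → acute
(25,25,11): 11²+25² = 746 > 625 = 25² → acute
(92,113,112): 92²+112² = 21008 > 12769 = 113² → acute
(99,78,104): 78²+99² = 15885 > 10816 = 104² → acute
4 of the 5 are acute.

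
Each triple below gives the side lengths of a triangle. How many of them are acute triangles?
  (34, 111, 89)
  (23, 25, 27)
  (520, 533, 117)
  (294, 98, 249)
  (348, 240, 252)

1

(34,111,89): 34²+89² = 9077 < 12321 = 111² → obtuse
(23,25,27): 23²+25² = 1154 > 729 = 27² → acute
(520,533,117): 117²+520² = 284089 = 533² → right
(294,98,249): 98²+249² = 71605 < 86436 = 294² → obtuse
(348,240,252): 240²+252² = 121104 = 348² → right
1 of the 5 is acute.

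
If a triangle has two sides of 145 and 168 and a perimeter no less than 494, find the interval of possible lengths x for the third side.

181 ≤ x < 313

Triangle inequality alone gives 23 < x < 313.
The perimeter condition gives x ≥ 494 − 145 − 168 = 181.
Intersecting the two: 181 ≤ x < 313.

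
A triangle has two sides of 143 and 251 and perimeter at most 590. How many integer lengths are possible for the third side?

Triangle inequality: 108 < x < 394. Perimeter ≤ 590 gives x ≤ 590 − 143 − 251 = 196.
So 108 < x ≤ 196; integers 109 through 196: 88 values.

88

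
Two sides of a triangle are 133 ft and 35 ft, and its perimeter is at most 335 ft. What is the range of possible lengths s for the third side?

98 < s ≤ 167

Triangle inequality alone gives 98 < s < 168.
The perimeter condition gives s ≤ 335 − 133 − 35 = 167.
Intersecting the two: 98 < s ≤ 167.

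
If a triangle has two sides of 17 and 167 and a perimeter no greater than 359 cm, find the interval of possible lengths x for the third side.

Triangle inequality alone gives 150 < x < 184.
The perimeter condition gives x ≤ 359 − 17 − 167 = 175.
Intersecting the two: 150 < x ≤ 175.

150 < x ≤ 175 cm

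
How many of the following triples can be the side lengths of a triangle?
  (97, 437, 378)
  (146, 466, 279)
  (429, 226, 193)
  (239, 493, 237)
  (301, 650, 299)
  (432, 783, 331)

(97,378,437): 97+378 > 437 → valid
(146,279,466): 146+279 ≤ 466 → not valid
(193,226,429): 193+226 ≤ 429 → not valid
(237,239,493): 237+239 ≤ 493 → not valid
(299,301,650): 299+301 ≤ 650 → not valid
(331,432,783): 331+432 ≤ 783 → not valid
1 of the 6 triples forms a triangle.

1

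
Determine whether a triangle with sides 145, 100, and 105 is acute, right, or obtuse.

Compare the square of the longest side to the sum of squares of the other two: 100² + 105² = 21025 = 145².

right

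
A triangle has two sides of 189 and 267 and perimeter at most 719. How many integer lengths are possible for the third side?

Triangle inequality: 78 < x < 456. Perimeter ≤ 719 gives x ≤ 719 − 189 − 267 = 263.
So 78 < x ≤ 263; integers 79 through 263: 185 values.

185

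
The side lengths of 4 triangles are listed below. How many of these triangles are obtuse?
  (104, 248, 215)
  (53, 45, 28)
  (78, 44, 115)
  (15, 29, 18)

3

(104,248,215): 104²+215² = 57041 < 61504 = 248² → obtuse
(53,45,28): 28²+45² = 2809 = 53² → right
(78,44,115): 44²+78² = 8020 < 13225 = 115² → obtuse
(15,29,18): 15²+18² = 549 < 841 = 29² → obtuse
3 of the 4 are obtuse.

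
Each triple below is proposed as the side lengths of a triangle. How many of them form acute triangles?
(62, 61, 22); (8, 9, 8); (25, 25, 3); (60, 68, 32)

(62,61,22): 22²+61² = 4205 > 3844 = 62² → acute
(8,9,8): 8²+8² = 128 > 81 = 9² → acute
(25,25,3): 3²+25² = 634 > 625 = 25² → acute
(60,68,32): 32²+60² = 4624 = 68² → right
3 of the 4 are acute.

3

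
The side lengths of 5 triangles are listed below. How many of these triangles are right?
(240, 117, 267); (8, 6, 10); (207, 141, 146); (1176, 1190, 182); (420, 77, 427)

(240,117,267): 117²+240² = 71289 = 267² → right
(8,6,10): 6²+8² = 100 = 10² → right
(207,141,146): 141²+146² = 41197 < 42849 = 207² → obtuse
(1176,1190,182): 182²+1176² = 1416100 = 1190² → right
(420,77,427): 77²+420² = 182329 = 427² → right
4 of the 5 are right.

4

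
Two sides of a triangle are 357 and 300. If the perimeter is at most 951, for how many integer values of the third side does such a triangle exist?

Triangle inequality: 57 < x < 657. Perimeter ≤ 951 gives x ≤ 951 − 357 − 300 = 294.
So 57 < x ≤ 294; integers 58 through 294: 237 values.

237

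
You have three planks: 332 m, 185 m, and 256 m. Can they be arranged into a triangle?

The longest side is 332, and the other two sum to 441.
Since 441 > 332, the triangle inequality holds.

Yes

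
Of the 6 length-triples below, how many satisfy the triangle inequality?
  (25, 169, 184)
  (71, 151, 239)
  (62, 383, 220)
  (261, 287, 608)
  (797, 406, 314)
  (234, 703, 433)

1

(25,169,184): 25+169 > 184 → valid
(71,151,239): 71+151 ≤ 239 → not valid
(62,220,383): 62+220 ≤ 383 → not valid
(261,287,608): 261+287 ≤ 608 → not valid
(314,406,797): 314+406 ≤ 797 → not valid
(234,433,703): 234+433 ≤ 703 → not valid
1 of the 6 triples forms a triangle.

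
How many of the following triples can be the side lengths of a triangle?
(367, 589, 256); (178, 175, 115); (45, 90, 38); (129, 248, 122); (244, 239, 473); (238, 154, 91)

(256,367,589): 256+367 > 589 → valid
(115,175,178): 115+175 > 178 → valid
(38,45,90): 38+45 ≤ 90 → not valid
(122,129,248): 122+129 > 248 → valid
(239,244,473): 239+244 > 473 → valid
(91,154,238): 91+154 > 238 → valid
5 of the 6 triples form a triangle.

5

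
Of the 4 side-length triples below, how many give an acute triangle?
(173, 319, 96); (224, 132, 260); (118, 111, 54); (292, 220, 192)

(173,319,96): 96+173 ≤ 319, not a triangle
(224,132,260): 132²+224² = 67600 = 260² → right
(118,111,54): 54²+111² = 15237 > 13924 = 118² → acute
(292,220,192): 192²+220² = 85264 = 292² → right
1 of the 4 is acute.

1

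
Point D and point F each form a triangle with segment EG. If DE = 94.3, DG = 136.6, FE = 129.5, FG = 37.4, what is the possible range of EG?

From triangle DEG: |94.3 − 136.6| < EG < 94.3 + 136.6, i.e. 42.3 < EG < 230.9.
From triangle FEG: 92.1 < EG < 166.9.
Both must hold, so EG lies in the intersection.

92.1 < EG < 166.9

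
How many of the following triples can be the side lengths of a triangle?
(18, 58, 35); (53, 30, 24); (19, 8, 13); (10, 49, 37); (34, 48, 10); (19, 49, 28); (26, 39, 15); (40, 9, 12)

(18,35,58): 18+35 ≤ 58 → not valid
(24,30,53): 24+30 > 53 → valid
(8,13,19): 8+13 > 19 → valid
(10,37,49): 10+37 ≤ 49 → not valid
(10,34,48): 10+34 ≤ 48 → not valid
(19,28,49): 19+28 ≤ 49 → not valid
(15,26,39): 15+26 > 39 → valid
(9,12,40): 9+12 ≤ 40 → not valid
3 of the 8 triples form a triangle.

3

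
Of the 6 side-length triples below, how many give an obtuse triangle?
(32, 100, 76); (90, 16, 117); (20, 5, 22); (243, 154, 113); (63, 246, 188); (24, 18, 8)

5

(32,100,76): 32²+76² = 6800 < 10000 = 100² → obtuse
(90,16,117): 16+90 ≤ 117, not a triangle
(20,5,22): 5²+20² = 425 < 484 = 22² → obtuse
(243,154,113): 113²+154² = 36485 < 59049 = 243² → obtuse
(63,246,188): 63²+188² = 39313 < 60516 = 246² → obtuse
(24,18,8): 8²+18² = 388 < 576 = 24² → obtuse
5 of the 6 are obtuse.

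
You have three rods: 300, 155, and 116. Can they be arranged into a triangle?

No

The longest side is 300, but the other two sum to only 271.
271 < 300, so the triangle inequality fails.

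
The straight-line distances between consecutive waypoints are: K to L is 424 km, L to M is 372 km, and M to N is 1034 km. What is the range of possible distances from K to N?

The maximum is all hops collinear in one direction: 424 + 372 + 1034 = 1830.
The longest hop is 1034; the others sum to 796. Folding the others back against it leaves at least 1034 − 796 = 238.

238 ≤ KN ≤ 1830 km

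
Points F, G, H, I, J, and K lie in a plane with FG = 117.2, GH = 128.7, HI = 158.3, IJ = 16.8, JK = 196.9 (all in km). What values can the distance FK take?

0 ≤ FK ≤ 617.9 km

The maximum is all hops collinear in one direction: 117.2 + 128.7 + 158.3 + 16.8 + 196.9 = 617.9.
The longest hop is 196.9; the others sum to 421.0. Since 196.9 ≤ 421.0, the path can fold back on itself completely, so the minimum distance is 0.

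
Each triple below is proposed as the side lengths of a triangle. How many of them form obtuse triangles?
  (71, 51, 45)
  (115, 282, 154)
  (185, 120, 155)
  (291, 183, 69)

(71,51,45): 45²+51² = 4626 < 5041 = 71² → obtuse
(115,282,154): 115+154 ≤ 282, not a triangle
(185,120,155): 120²+155² = 38425 > 34225 = 185² → acute
(291,183,69): 69+183 ≤ 291, not a triangle
1 of the 4 is obtuse.

1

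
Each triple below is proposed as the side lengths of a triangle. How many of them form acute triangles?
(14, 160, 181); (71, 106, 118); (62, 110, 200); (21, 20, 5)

(14,160,181): 14+160 ≤ 181, not a triangle
(71,106,118): 71²+106² = 16277 > 13924 = 118² → acute
(62,110,200): 62+110 ≤ 200, not a triangle
(21,20,5): 5²+20² = 425 < 441 = 21² → obtuse
1 of the 4 is acute.

1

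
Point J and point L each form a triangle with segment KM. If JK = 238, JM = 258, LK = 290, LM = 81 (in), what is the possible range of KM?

209 < KM < 371

From triangle JKM: |238 − 258| < KM < 238 + 258, i.e. 20 < KM < 496.
From triangle LKM: 209 < KM < 371.
Both must hold, so KM lies in the intersection.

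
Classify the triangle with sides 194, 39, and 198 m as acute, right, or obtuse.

Compare the square of the longest side to the sum of squares of the other two: 39² + 194² = 39157 < 39204 = 198².

obtuse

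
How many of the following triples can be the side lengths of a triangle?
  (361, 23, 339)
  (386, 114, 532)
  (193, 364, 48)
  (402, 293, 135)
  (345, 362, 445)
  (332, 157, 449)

4

(23,339,361): 23+339 > 361 → valid
(114,386,532): 114+386 ≤ 532 → not valid
(48,193,364): 48+193 ≤ 364 → not valid
(135,293,402): 135+293 > 402 → valid
(345,362,445): 345+362 > 445 → valid
(157,332,449): 157+332 > 449 → valid
4 of the 6 triples form a triangle.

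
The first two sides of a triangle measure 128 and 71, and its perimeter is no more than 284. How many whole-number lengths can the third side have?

Triangle inequality: 57 < x < 199. Perimeter ≤ 284 gives x ≤ 284 − 128 − 71 = 85.
So 57 < x ≤ 85; integers 58 through 85: 28 values.

28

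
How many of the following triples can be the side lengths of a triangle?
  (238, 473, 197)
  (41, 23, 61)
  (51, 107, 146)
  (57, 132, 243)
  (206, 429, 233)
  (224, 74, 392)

(197,238,473): 197+238 ≤ 473 → not valid
(23,41,61): 23+41 > 61 → valid
(51,107,146): 51+107 > 146 → valid
(57,132,243): 57+132 ≤ 243 → not valid
(206,233,429): 206+233 > 429 → valid
(74,224,392): 74+224 ≤ 392 → not valid
3 of the 6 triples form a triangle.

3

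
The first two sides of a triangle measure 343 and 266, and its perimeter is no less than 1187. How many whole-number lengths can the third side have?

31

Triangle inequality: 77 < x < 609. Perimeter ≥ 1187 gives x ≥ 1187 − 343 − 266 = 578.
So 578 ≤ x < 609; integers 578 through 608: 31 values.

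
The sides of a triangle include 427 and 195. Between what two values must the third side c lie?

232 < c < 622

By the triangle inequality, c must be less than 427 + 195 = 622 and greater than |427 − 195| = 232.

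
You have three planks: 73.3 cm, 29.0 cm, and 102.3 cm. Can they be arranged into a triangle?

The two shorter sides sum to 102.3, exactly equal to the longest side 102.3.
That gives only a degenerate (flat) triangle — the inequality must be strict.

No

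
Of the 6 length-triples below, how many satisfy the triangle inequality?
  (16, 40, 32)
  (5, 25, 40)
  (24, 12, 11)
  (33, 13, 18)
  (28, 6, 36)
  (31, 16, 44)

2

(16,32,40): 16+32 > 40 → valid
(5,25,40): 5+25 ≤ 40 → not valid
(11,12,24): 11+12 ≤ 24 → not valid
(13,18,33): 13+18 ≤ 33 → not valid
(6,28,36): 6+28 ≤ 36 → not valid
(16,31,44): 16+31 > 44 → valid
2 of the 6 triples form a triangle.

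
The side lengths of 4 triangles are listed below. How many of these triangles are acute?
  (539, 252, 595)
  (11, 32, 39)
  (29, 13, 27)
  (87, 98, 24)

1

(539,252,595): 252²+539² = 354025 = 595² → right
(11,32,39): 11²+32² = 1145 < 1521 = 39² → obtuse
(29,13,27): 13²+27² = 898 > 841 = 29² → acute
(87,98,24): 24²+87² = 8145 < 9604 = 98² → obtuse
1 of the 4 is acute.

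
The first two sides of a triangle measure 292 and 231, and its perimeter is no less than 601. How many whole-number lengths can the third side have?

Triangle inequality: 61 < x < 523. Perimeter ≥ 601 gives x ≥ 601 − 292 − 231 = 78.
So 78 ≤ x < 523; integers 78 through 522: 445 values.

445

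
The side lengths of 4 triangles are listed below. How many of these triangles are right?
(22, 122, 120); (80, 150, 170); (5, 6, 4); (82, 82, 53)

(22,122,120): 22²+120² = 14884 = 122² → right
(80,150,170): 80²+150² = 28900 = 170² → right
(5,6,4): 4²+5² = 41 > 36 = 6² → acute
(82,82,53): 53²+82² = 9533 > 6724 = 82² → acute
2 of the 4 are right.

2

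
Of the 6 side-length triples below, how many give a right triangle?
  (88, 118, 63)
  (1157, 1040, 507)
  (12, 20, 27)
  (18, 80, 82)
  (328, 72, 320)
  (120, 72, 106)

3

(88,118,63): 63²+88² = 11713 < 13924 = 118² → obtuse
(1157,1040,507): 507²+1040² = 1338649 = 1157² → right
(12,20,27): 12²+20² = 544 < 729 = 27² → obtuse
(18,80,82): 18²+80² = 6724 = 82² → right
(328,72,320): 72²+320² = 107584 = 328² → right
(120,72,106): 72²+106² = 16420 > 14400 = 120² → acute
3 of the 6 are right.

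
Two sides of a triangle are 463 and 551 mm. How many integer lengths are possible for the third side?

The third side lies in the open interval (88, 1014).
Integers from 89 to 1013 inclusive: 1013 − 89 + 1 = 925.

925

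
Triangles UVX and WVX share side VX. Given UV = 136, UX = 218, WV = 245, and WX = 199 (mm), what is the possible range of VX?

From triangle UVX: |136 − 218| < VX < 136 + 218, i.e. 82 < VX < 354.
From triangle WVX: 46 < VX < 444.
Both must hold, so VX lies in the intersection.

82 < VX < 354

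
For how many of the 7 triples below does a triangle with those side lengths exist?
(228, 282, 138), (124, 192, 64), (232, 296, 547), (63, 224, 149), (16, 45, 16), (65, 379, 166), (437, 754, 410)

2

(138,228,282): 138+228 > 282 → valid
(64,124,192): 64+124 ≤ 192 → not valid
(232,296,547): 232+296 ≤ 547 → not valid
(63,149,224): 63+149 ≤ 224 → not valid
(16,16,45): 16+16 ≤ 45 → not valid
(65,166,379): 65+166 ≤ 379 → not valid
(410,437,754): 410+437 > 754 → valid
2 of the 7 triples form a triangle.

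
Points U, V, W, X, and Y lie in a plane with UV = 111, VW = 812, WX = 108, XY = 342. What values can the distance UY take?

251 ≤ UY ≤ 1373

The maximum is all hops collinear in one direction: 111 + 812 + 108 + 342 = 1373.
The longest hop is 812; the others sum to 561. Folding the others back against it leaves at least 812 − 561 = 251.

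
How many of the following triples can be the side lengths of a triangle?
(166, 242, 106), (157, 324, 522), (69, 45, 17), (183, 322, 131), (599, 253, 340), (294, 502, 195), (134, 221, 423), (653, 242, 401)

1

(106,166,242): 106+166 > 242 → valid
(157,324,522): 157+324 ≤ 522 → not valid
(17,45,69): 17+45 ≤ 69 → not valid
(131,183,322): 131+183 ≤ 322 → not valid
(253,340,599): 253+340 ≤ 599 → not valid
(195,294,502): 195+294 ≤ 502 → not valid
(134,221,423): 134+221 ≤ 423 → not valid
(242,401,653): 242+401 ≤ 653 → not valid
1 of the 8 triples forms a triangle.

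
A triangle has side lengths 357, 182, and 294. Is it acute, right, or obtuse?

Compare the square of the longest side to the sum of squares of the other two: 182² + 294² = 119560 < 127449 = 357².

obtuse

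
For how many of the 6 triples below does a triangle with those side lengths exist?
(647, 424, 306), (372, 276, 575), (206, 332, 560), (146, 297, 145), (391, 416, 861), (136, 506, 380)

(306,424,647): 306+424 > 647 → valid
(276,372,575): 276+372 > 575 → valid
(206,332,560): 206+332 ≤ 560 → not valid
(145,146,297): 145+146 ≤ 297 → not valid
(391,416,861): 391+416 ≤ 861 → not valid
(136,380,506): 136+380 > 506 → valid
3 of the 6 triples form a triangle.

3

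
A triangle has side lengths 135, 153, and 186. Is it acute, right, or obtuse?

acute

Compare the square of the longest side to the sum of squares of the other two: 135² + 153² = 41634 > 34596 = 186².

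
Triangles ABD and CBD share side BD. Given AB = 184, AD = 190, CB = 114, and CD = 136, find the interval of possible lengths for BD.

22 < BD < 250

From triangle ABD: |184 − 190| < BD < 184 + 190, i.e. 6 < BD < 374.
From triangle CBD: 22 < BD < 250.
Both must hold, so BD lies in the intersection.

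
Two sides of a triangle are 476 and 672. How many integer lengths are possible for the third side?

The third side lies in the open interval (196, 1148).
Integers from 197 to 1147 inclusive: 1147 − 197 + 1 = 951.

951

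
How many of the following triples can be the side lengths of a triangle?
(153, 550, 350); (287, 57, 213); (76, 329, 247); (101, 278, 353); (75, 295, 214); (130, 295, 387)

(153,350,550): 153+350 ≤ 550 → not valid
(57,213,287): 57+213 ≤ 287 → not valid
(76,247,329): 76+247 ≤ 329 → not valid
(101,278,353): 101+278 > 353 → valid
(75,214,295): 75+214 ≤ 295 → not valid
(130,295,387): 130+295 > 387 → valid
2 of the 6 triples form a triangle.

2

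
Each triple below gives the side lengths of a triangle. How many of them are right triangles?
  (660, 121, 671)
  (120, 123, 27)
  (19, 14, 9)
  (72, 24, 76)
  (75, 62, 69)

2

(660,121,671): 121²+660² = 450241 = 671² → right
(120,123,27): 27²+120² = 15129 = 123² → right
(19,14,9): 9²+14² = 277 < 361 = 19² → obtuse
(72,24,76): 24²+72² = 5760 < 5776 = 76² → obtuse
(75,62,69): 62²+69² = 8605 > 5625 = 75² → acute
2 of the 5 are right.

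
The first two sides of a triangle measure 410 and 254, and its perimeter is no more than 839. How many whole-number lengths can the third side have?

19

Triangle inequality: 156 < x < 664. Perimeter ≤ 839 gives x ≤ 839 − 410 − 254 = 175.
So 156 < x ≤ 175; integers 157 through 175: 19 values.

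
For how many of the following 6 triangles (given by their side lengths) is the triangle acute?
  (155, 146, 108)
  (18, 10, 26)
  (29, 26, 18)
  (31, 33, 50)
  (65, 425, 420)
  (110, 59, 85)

2

(155,146,108): 108²+146² = 32980 > 24025 = 155² → acute
(18,10,26): 10²+18² = 424 < 676 = 26² → obtuse
(29,26,18): 18²+26² = 1000 > 841 = 29² → acute
(31,33,50): 31²+33² = 2050 < 2500 = 50² → obtuse
(65,425,420): 65²+420² = 180625 = 425² → right
(110,59,85): 59²+85² = 10706 < 12100 = 110² → obtuse
2 of the 6 are acute.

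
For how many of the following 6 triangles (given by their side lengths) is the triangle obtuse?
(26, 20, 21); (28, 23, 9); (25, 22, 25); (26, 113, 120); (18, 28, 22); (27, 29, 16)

(26,20,21): 20²+21² = 841 > 676 = 26² → acute
(28,23,9): 9²+23² = 610 < 784 = 28² → obtuse
(25,22,25): 22²+25² = 1109 > 625 = 25² → acute
(26,113,120): 26²+113² = 13445 < 14400 = 120² → obtuse
(18,28,22): 18²+22² = 808 > 784 = 28² → acute
(27,29,16): 16²+27² = 985 > 841 = 29² → acute
2 of the 6 are obtuse.

2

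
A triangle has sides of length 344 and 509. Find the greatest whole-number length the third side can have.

852

The third side must be strictly less than 344 + 509 = 853.
The largest integer below 853 is 852.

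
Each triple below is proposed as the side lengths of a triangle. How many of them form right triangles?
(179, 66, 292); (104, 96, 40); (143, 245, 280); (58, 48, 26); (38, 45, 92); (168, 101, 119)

1

(179,66,292): 66+179 ≤ 292, not a triangle
(104,96,40): 40²+96² = 10816 = 104² → right
(143,245,280): 143²+245² = 80474 > 78400 = 280² → acute
(58,48,26): 26²+48² = 2980 < 3364 = 58² → obtuse
(38,45,92): 38+45 ≤ 92, not a triangle
(168,101,119): 101²+119² = 24362 < 28224 = 168² → obtuse
1 of the 6 is right.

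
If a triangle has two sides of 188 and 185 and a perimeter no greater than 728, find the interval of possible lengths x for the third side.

Triangle inequality alone gives 3 < x < 373.
The perimeter condition gives x ≤ 728 − 188 − 185 = 355.
Intersecting the two: 3 < x ≤ 355.

3 < x ≤ 355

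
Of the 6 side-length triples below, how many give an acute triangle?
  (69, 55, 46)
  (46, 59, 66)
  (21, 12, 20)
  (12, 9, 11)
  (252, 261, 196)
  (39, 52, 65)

(69,55,46): 46²+55² = 5141 > 4761 = 69² → acute
(46,59,66): 46²+59² = 5597 > 4356 = 66² → acute
(21,12,20): 12²+20² = 544 > 441 = 21² → acute
(12,9,11): 9²+11² = 202 > 144 = 12² → acute
(252,261,196): 196²+252² = 101920 > 68121 = 261² → acute
(39,52,65): 39²+52² = 4225 = 65² → right
5 of the 6 are acute.

5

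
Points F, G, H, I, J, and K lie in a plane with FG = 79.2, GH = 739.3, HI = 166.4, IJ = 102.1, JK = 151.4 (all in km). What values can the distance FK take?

The maximum is all hops collinear in one direction: 79.2 + 739.3 + 166.4 + 102.1 + 151.4 = 1238.4.
The longest hop is 739.3; the others sum to 499.1. Folding the others back against it leaves at least 739.3 − 499.1 = 240.2.

240.2 ≤ FK ≤ 1238.4 km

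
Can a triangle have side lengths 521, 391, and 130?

The two shorter sides sum to 521, exactly equal to the longest side 521.
That gives only a degenerate (flat) triangle — the inequality must be strict.

No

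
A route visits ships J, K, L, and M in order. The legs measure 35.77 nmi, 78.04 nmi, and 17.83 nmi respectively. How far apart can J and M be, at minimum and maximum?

24.44 ≤ JM ≤ 131.64 nmi

The maximum is all hops collinear in one direction: 35.77 + 78.04 + 17.83 = 131.64.
The longest hop is 78.04; the others sum to 53.60. Folding the others back against it leaves at least 78.04 − 53.60 = 24.44.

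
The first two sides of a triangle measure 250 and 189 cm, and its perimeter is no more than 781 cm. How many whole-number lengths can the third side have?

281

Triangle inequality: 61 < x < 439. Perimeter ≤ 781 gives x ≤ 781 − 250 − 189 = 342.
So 61 < x ≤ 342; integers 62 through 342: 281 values.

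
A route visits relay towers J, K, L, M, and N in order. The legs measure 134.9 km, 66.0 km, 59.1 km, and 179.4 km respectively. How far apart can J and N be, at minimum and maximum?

0 ≤ JN ≤ 439.4 km

The maximum is all hops collinear in one direction: 134.9 + 66.0 + 59.1 + 179.4 = 439.4.
The longest hop is 179.4; the others sum to 260.0. Since 179.4 ≤ 260.0, the path can fold back on itself completely, so the minimum distance is 0.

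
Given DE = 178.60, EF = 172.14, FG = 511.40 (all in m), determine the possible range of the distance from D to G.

160.66 ≤ DG ≤ 862.14 m

The maximum is all hops collinear in one direction: 178.60 + 172.14 + 511.40 = 862.14.
The longest hop is 511.40; the others sum to 350.74. Folding the others back against it leaves at least 511.40 − 350.74 = 160.66.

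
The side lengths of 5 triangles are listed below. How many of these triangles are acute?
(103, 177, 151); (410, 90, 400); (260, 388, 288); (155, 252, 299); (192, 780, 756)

1

(103,177,151): 103²+151² = 33410 > 31329 = 177² → acute
(410,90,400): 90²+400² = 168100 = 410² → right
(260,388,288): 260²+288² = 150544 = 388² → right
(155,252,299): 155²+252² = 87529 < 89401 = 299² → obtuse
(192,780,756): 192²+756² = 608400 = 780² → right
1 of the 5 is acute.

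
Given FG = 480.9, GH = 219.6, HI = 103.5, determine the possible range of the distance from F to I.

The maximum is all hops collinear in one direction: 480.9 + 219.6 + 103.5 = 804.0.
The longest hop is 480.9; the others sum to 323.1. Folding the others back against it leaves at least 480.9 − 323.1 = 157.8.

157.8 ≤ FI ≤ 804.0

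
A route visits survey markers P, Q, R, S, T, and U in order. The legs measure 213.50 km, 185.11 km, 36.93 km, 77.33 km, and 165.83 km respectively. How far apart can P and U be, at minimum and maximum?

The maximum is all hops collinear in one direction: 213.50 + 185.11 + 36.93 + 77.33 + 165.83 = 678.70.
The longest hop is 213.50; the others sum to 465.20. Since 213.50 ≤ 465.20, the path can fold back on itself completely, so the minimum distance is 0.

0 ≤ PU ≤ 678.70 km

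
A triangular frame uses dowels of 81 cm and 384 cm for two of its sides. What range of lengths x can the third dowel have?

By the triangle inequality, x must be less than 81 + 384 = 465 and greater than |81 − 384| = 303.

303 < x < 465 (cm)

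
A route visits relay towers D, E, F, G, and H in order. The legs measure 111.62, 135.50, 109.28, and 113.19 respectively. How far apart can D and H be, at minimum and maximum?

The maximum is all hops collinear in one direction: 111.62 + 135.50 + 109.28 + 113.19 = 469.59.
The longest hop is 135.50; the others sum to 334.09. Since 135.50 ≤ 334.09, the path can fold back on itself completely, so the minimum distance is 0.

0 ≤ DH ≤ 469.59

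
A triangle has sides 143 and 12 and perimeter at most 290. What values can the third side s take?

Triangle inequality alone gives 131 < s < 155.
The perimeter condition gives s ≤ 290 − 143 − 12 = 135.
Intersecting the two: 131 < s ≤ 135.

131 < s ≤ 135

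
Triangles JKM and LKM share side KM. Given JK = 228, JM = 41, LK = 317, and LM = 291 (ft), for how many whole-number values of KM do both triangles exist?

From triangle JKM: 187 < KM < 269.
From triangle LKM: 26 < KM < 608.
Intersection: 187 < KM < 269, so integers 188 through 268: 81 values.

81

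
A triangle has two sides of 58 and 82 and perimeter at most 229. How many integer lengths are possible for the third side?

65

Triangle inequality: 24 < x < 140. Perimeter ≤ 229 gives x ≤ 229 − 58 − 82 = 89.
So 24 < x ≤ 89; integers 25 through 89: 65 values.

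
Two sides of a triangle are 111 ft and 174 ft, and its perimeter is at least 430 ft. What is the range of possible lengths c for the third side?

Triangle inequality alone gives 63 < c < 285.
The perimeter condition gives c ≥ 430 − 111 − 174 = 145.
Intersecting the two: 145 ≤ c < 285.

145 ≤ c < 285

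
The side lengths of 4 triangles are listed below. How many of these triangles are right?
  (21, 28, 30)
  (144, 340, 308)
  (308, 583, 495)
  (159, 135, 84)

3

(21,28,30): 21²+28² = 1225 > 900 = 30² → acute
(144,340,308): 144²+308² = 115600 = 340² → right
(308,583,495): 308²+495² = 339889 = 583² → right
(159,135,84): 84²+135² = 25281 = 159² → right
3 of the 4 are right.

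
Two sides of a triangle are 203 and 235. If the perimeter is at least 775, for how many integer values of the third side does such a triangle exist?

101

Triangle inequality: 32 < x < 438. Perimeter ≥ 775 gives x ≥ 775 − 203 − 235 = 337.
So 337 ≤ x < 438; integers 337 through 437: 101 values.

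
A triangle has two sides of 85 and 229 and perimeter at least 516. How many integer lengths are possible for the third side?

112

Triangle inequality: 144 < x < 314. Perimeter ≥ 516 gives x ≥ 516 − 85 − 229 = 202.
So 202 ≤ x < 314; integers 202 through 313: 112 values.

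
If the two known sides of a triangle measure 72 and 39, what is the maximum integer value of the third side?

The third side must be strictly less than 72 + 39 = 111.
The largest integer below 111 is 110.

110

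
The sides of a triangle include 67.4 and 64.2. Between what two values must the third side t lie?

By the triangle inequality, t must be less than 67.4 + 64.2 = 131.6 and greater than |67.4 − 64.2| = 3.2.

3.2 < t < 131.6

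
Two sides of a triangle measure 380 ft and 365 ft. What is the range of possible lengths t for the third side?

15 < t < 745

By the triangle inequality, t must be less than 380 + 365 = 745 and greater than |380 − 365| = 15.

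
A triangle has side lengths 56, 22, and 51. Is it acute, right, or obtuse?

Compare the square of the longest side to the sum of squares of the other two: 22² + 51² = 3085 < 3136 = 56².

obtuse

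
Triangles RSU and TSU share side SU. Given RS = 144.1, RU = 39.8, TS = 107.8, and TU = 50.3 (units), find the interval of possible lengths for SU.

104.3 < SU < 158.1

From triangle RSU: |144.1 − 39.8| < SU < 144.1 + 39.8, i.e. 104.3 < SU < 183.9.
From triangle TSU: 57.5 < SU < 158.1.
Both must hold, so SU lies in the intersection.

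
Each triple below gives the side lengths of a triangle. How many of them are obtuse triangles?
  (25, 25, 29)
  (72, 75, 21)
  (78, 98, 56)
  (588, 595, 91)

1

(25,25,29): 25²+25² = 1250 > 841 = 29² → acute
(72,75,21): 21²+72² = 5625 = 75² → right
(78,98,56): 56²+78² = 9220 < 9604 = 98² → obtuse
(588,595,91): 91²+588² = 354025 = 595² → right
1 of the 4 is obtuse.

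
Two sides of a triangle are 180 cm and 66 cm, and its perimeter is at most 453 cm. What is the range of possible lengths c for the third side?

Triangle inequality alone gives 114 < c < 246.
The perimeter condition gives c ≤ 453 − 180 − 66 = 207.
Intersecting the two: 114 < c ≤ 207.

114 < c ≤ 207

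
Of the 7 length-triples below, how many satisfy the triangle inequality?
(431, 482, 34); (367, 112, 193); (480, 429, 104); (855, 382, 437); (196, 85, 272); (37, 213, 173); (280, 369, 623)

(34,431,482): 34+431 ≤ 482 → not valid
(112,193,367): 112+193 ≤ 367 → not valid
(104,429,480): 104+429 > 480 → valid
(382,437,855): 382+437 ≤ 855 → not valid
(85,196,272): 85+196 > 272 → valid
(37,173,213): 37+173 ≤ 213 → not valid
(280,369,623): 280+369 > 623 → valid
3 of the 7 triples form a triangle.

3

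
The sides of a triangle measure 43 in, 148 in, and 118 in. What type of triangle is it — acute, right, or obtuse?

obtuse

Compare the square of the longest side to the sum of squares of the other two: 43² + 118² = 15773 < 21904 = 148².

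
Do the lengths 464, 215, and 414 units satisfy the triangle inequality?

Yes

The longest side is 464, and the other two sum to 629.
Since 629 > 464, the triangle inequality holds.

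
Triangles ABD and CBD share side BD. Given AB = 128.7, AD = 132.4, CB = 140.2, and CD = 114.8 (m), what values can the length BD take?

25.4 < BD < 255.0

From triangle ABD: |128.7 − 132.4| < BD < 128.7 + 132.4, i.e. 3.7 < BD < 261.1.
From triangle CBD: 25.4 < BD < 255.0.
Both must hold, so BD lies in the intersection.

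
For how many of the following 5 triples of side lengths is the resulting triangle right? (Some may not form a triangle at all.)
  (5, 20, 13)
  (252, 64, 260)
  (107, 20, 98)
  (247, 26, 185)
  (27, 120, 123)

2

(5,20,13): 5+13 ≤ 20, not a triangle
(252,64,260): 64²+252² = 67600 = 260² → right
(107,20,98): 20²+98² = 10004 < 11449 = 107² → obtuse
(247,26,185): 26+185 ≤ 247, not a triangle
(27,120,123): 27²+120² = 15129 = 123² → right
2 of the 5 are right.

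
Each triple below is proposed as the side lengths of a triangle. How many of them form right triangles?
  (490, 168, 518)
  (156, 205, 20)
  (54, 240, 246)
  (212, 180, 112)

3

(490,168,518): 168²+490² = 268324 = 518² → right
(156,205,20): 20+156 ≤ 205, not a triangle
(54,240,246): 54²+240² = 60516 = 246² → right
(212,180,112): 112²+180² = 44944 = 212² → right
3 of the 4 are right.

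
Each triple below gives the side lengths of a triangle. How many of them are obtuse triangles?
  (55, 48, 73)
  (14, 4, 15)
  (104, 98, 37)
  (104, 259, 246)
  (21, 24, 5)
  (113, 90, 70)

2

(55,48,73): 48²+55² = 5329 = 73² → right
(14,4,15): 4²+14² = 212 < 225 = 15² → obtuse
(104,98,37): 37²+98² = 10973 > 10816 = 104² → acute
(104,259,246): 104²+246² = 71332 > 67081 = 259² → acute
(21,24,5): 5²+21² = 466 < 576 = 24² → obtuse
(113,90,70): 70²+90² = 13000 > 12769 = 113² → acute
2 of the 6 are obtuse.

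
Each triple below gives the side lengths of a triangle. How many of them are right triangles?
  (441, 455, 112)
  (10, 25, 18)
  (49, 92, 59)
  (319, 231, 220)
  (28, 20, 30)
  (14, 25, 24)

2

(441,455,112): 112²+441² = 207025 = 455² → right
(10,25,18): 10²+18² = 424 < 625 = 25² → obtuse
(49,92,59): 49²+59² = 5882 < 8464 = 92² → obtuse
(319,231,220): 220²+231² = 101761 = 319² → right
(28,20,30): 20²+28² = 1184 > 900 = 30² → acute
(14,25,24): 14²+24² = 772 > 625 = 25² → acute
2 of the 6 are right.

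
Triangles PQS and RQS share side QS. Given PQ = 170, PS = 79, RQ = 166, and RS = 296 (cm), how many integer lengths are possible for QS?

118

From triangle PQS: 91 < QS < 249.
From triangle RQS: 130 < QS < 462.
Intersection: 130 < QS < 249, so integers 131 through 248: 118 values.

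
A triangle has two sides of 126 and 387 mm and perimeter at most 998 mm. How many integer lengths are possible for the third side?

Triangle inequality: 261 < x < 513. Perimeter ≤ 998 gives x ≤ 998 − 126 − 387 = 485.
So 261 < x ≤ 485; integers 262 through 485: 224 values.

224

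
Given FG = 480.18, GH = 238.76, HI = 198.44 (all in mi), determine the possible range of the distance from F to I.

The maximum is all hops collinear in one direction: 480.18 + 238.76 + 198.44 = 917.38.
The longest hop is 480.18; the others sum to 437.20. Folding the others back against it leaves at least 480.18 − 437.20 = 42.98.

42.98 ≤ FI ≤ 917.38 mi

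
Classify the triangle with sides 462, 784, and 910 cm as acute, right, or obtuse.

right

Compare the square of the longest side to the sum of squares of the other two: 462² + 784² = 828100 = 910².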